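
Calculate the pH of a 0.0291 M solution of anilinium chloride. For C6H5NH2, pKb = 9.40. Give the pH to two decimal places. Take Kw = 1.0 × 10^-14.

pH = 3.07

C6H5NH3+ is the conjugate acid of the weak base C6H5NH2.
Kb = 10^(−9.40) = 3.98 × 10^-10
Ka = Kw/Kb = 1.0×10^-14 / 3.98 × 10^-10 = 2.51 × 10^-5
Let x = [H+] at equilibrium. Ka = x²/(0.0291 − x).
Assume x ≪ 0.0291: x ≈ √(2.51 × 10^-5 × 0.0291) = 8.55 × 10^-4 M
(x/C₀ = 2.9% < 5%, so the approximation holds.)
pH = −log[H+] = −log(8.55 × 10^-4) = 3.07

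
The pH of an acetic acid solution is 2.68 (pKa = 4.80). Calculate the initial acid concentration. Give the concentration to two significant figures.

[H+] = 10^(-2.68) = 2.09 × 10^-3 M = x
Ka = 10^(−4.80) = 1.58 × 10^-5
Ka = x²/(C₀ − x) ⇒ C₀ = x + x²/Ka
C₀ = 2.09 × 10^-3 + (2.09 × 10^-3)²/(1.58 × 10^-5) = 2.79 × 10^-1 M

C₀ = 2.8 × 10^-1 M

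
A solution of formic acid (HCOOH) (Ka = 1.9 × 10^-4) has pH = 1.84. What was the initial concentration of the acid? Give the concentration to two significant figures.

C₀ = 1.1 M

[H+] = 10^(-1.84) = 1.45 × 10^-2 M = x
Ka = x²/(C₀ − x) ⇒ C₀ = x + x²/Ka
C₀ = 1.45 × 10^-2 + (1.45 × 10^-2)²/(1.9 × 10^-4) = 1.12 M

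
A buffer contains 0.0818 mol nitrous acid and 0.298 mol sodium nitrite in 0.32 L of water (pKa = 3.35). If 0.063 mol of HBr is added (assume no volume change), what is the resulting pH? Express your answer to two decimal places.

After neutralization: n(HNO2) = 0.145 mol, n(NO2-) = 0.235 mol.
Henderson–Hasselbalch with mole ratio 0.235/0.145: pH = 3.35 + (+0.210)

pH = 3.56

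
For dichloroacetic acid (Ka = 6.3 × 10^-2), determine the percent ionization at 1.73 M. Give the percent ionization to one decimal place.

17.3%

Cl2CHCOOH ⇌ Cl2CHCOO- + H+; let x = [H+] at equilibrium.
Solve x² + 0.063x − 0.109 = 0 → x = 3.00 × 10^-1 M
Fraction ionized = 3.00 × 10^-1 / 1.73 = 0.1734 → 17.3%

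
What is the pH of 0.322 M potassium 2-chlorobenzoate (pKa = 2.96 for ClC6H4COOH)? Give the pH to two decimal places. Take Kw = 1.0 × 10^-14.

pH = 8.23

ClC6H4COO- is the conjugate base of the weak acid ClC6H4COOH.
Ka = 10^(−2.96) = 1.10 × 10^-3
Kb = Kw/Ka = 1.0×10^-14 / 1.10 × 10^-3 = 9.09 × 10^-12
Let x = [OH-] at equilibrium. Kb = x²/(0.322 − x).
Neglecting x in the denominator: x = √(9.09 × 10^-12 × 0.322) = 1.71 × 10^-6 M
Check: 0.00053% ionized — well under 5%, approximation valid.
pOH = −log(1.71 × 10^-6) = 5.77; pH = 14.00 − 5.77 = 8.23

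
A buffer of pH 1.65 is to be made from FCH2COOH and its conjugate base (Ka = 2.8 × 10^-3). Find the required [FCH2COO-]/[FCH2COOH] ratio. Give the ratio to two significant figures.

ratio = 0.13

pKa = -log(2.8 × 10^-3) = 2.553
pH = pKa + log(r) ⇒ log(r) = 1.65 − 2.553 = -0.903
r = [FCH2COO-]/[FCH2COOH] = 10^(-0.903) = 0.125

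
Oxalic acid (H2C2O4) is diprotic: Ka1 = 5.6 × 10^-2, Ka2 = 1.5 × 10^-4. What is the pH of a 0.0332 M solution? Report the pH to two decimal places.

Ka1 ≫ Ka2, so treat the first dissociation as the only significant source of H+.
Ka1 = x²/(0.0332 − x) = 5.6 × 10^-2
Solving the quadratic: x = (−Ka1 + √(Ka1² + 4·Ka1·C₀))/2 = 2.34 × 10^-2 M
pH = −log(2.34 × 10^-2) = 1.63

pH = 1.63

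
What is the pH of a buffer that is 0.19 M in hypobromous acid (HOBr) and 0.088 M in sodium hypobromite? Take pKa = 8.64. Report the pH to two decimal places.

pH = pKa + log([A⁻]/[HA]) = 8.64 + log(0.088/0.19)
pH = 8.64 + (-0.334) = 8.31

pH = 8.31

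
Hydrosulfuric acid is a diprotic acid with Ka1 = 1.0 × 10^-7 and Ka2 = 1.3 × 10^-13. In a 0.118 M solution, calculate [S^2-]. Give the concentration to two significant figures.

1.3 × 10^-13 M

First ionization gives [H+] ≈ [HS-] = 1.09 × 10^-4 M.
Second step: Ka2 = [H+][S^2-]/[HS-] ≈ [S^2-] (since [H+] ≈ [HS-]).
So [S^2-] ≈ Ka2.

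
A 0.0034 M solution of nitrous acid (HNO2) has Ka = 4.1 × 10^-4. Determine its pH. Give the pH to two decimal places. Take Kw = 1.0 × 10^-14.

pH = 3.00

HNO2 ⇌ NO2- + H+
Ka = [H+]²/(0.0034 − [H+]) = 4.1 × 10^-4
The 5% rule fails; solving [H+]² + Ka·[H+] − Ka·C₀ = 0 exactly:
[H+] = [−0.00041 + √(0.00041² + 5.58e-06)]/2 = 9.93 × 10^-4 M
pH = −log(9.93 × 10^-4) = 3.00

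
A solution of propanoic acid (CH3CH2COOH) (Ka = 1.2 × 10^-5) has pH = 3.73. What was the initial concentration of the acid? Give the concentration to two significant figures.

[H+] = 10^(-3.73) = 1.86 × 10^-4 M = x
Ka = x²/(C₀ − x) ⇒ C₀ = x + x²/Ka
C₀ = 1.86 × 10^-4 + (1.86 × 10^-4)²/(1.2 × 10^-5) = 3.07 × 10^-3 M

C₀ = 3.1 × 10^-3 M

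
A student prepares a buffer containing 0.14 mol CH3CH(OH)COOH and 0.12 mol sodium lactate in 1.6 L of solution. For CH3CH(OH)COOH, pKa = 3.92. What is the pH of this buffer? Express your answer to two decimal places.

pH = 3.85

Henderson–Hasselbalch: pH = pKa + log([CH3CH(OH)COO-]/[CH3CH(OH)COOH]) = 3.92 + log(0.12/0.14)
pH = 3.92 + (-0.067) = 3.85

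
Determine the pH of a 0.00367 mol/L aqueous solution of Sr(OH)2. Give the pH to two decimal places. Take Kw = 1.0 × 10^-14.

Sr(OH)2 is a strong base (each formula unit releases 2 OH-); [OH-] = 0.00734 M.
pOH = -log(0.00734) = 2.13
pH = 14.00 - 2.13 = 11.87

pH = 11.87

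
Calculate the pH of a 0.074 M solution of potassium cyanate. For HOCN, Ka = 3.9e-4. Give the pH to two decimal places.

pH = 8.14

OCN- is the conjugate base of the weak acid HOCN.
Kb = Kw/Ka = 1.0×10^-14 / 3.9 × 10^-4 = 2.56 × 10^-11
From the ICE table, Kb = [OH-]²/(0.074 − [OH-]) = 2.56 × 10^-11.
Assume [OH-] ≪ 0.074: [OH-] ≈ √(2.56 × 10^-11 × 0.074) = 1.38 × 10^-6 M
([OH-]/C₀ = 0.0019% < 5%, so the approximation holds.)
pOH = −log(1.38 × 10^-6) = 5.86; pH = 14.00 − 5.86 = 8.14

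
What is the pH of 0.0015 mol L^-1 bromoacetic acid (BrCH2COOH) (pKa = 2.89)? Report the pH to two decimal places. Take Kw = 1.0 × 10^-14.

BrCH2COOH ⇌ BrCH2COO- + H+
Ka = 10^(−2.89) = 1.29 × 10^-3
From the ICE table, Ka = x²/(0.0015 − x) = 1.29 × 10^-3.
Here C₀/Ka ≈ 1.16, so the small-x approximation fails. Use the quadratic:
x = (−Ka + √(Ka² + 4·Ka·C₀))/2 = 8.88 × 10^-4 M
pH = −log[H+] = −log(8.88 × 10^-4) = 3.05

pH = 3.05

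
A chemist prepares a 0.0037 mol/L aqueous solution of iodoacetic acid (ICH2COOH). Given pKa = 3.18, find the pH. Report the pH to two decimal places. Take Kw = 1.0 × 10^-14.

pH = 2.90

ICH2COOH ⇌ ICH2COO- + H+
Ka = 10^(−3.18) = 6.61 × 10^-4
Ka = [H+]²/(0.0037 − [H+]) = 6.61 × 10^-4
Here C₀/Ka ≈ 5.6, so the small-[H+] approximation fails. Use the quadratic:
[H+] = [−0.000661 + √(0.000661² + 9.78e-06)]/2 = 1.27 × 10^-3 M
pH = −log(1.27 × 10^-3) = 2.90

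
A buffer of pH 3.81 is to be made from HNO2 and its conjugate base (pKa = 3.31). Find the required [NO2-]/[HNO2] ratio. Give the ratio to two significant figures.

pH = pKa + log(r) ⇒ log(r) = 3.81 − 3.31 = +0.50
r = [NO2-]/[HNO2] = 10^(+0.50) = 3.16

ratio = 3.2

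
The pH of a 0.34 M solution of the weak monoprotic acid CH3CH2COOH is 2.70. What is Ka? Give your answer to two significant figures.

Ka = 1.2 × 10^-5

[H+] = 10^(-2.70) = 2.00 × 10^-3 M
At equilibrium [HA] = 0.34 − 2.00 × 10^-3 = 3.38 × 10^-1 M
Ka = [H+][A-]/[HA] = (2.00 × 10^-3)² / 3.38 × 10^-1 = 1.2 × 10^-5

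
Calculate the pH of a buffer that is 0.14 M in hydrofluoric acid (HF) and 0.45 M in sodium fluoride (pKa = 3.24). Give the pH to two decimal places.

pH = pKa + log([A⁻]/[HA]) = 3.24 + log(0.45/0.14)
pH = 3.24 + (+0.507) = 3.75

pH = 3.75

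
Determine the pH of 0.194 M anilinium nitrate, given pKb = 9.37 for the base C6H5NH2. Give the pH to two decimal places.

C6H5NH3+ is the conjugate acid of the weak base C6H5NH2.
Kb = 10^(−9.37) = 4.27 × 10^-10
Ka = Kw/Kb = 1.0×10^-14 / 4.27 × 10^-10 = 2.34 × 10^-5
Ka = [H+]²/(0.194 − [H+]) = 2.34 × 10^-5
Assume [H+] ≪ 0.194: [H+] ≈ √(2.34 × 10^-5 × 0.194) = 2.13 × 10^-3 M
([H+]/C₀ = 1.1% < 5%, so the approximation holds.)
pH = −log(2.13 × 10^-3) = 2.67

pH = 2.67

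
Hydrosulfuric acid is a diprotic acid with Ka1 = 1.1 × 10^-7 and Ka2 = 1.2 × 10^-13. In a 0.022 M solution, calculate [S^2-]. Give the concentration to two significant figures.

1.2 × 10^-13 M

First ionization gives [H+] ≈ [HS-] = 4.92 × 10^-5 M.
Second step: Ka2 = [H+][S^2-]/[HS-] ≈ [S^2-] (since [H+] ≈ [HS-]).
So [S^2-] ≈ Ka2.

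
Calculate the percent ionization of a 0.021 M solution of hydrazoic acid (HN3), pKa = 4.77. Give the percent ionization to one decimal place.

HN3 ⇌ N3- + H+; let x = [H+] at equilibrium.
Ka = 10^(−4.77) = 1.70 × 10^-5
x ≈ √(Ka·C₀) = √(1.70 × 10^-5 × 0.021) = 5.97 × 10^-4 M
Fraction ionized = 5.97 × 10^-4 / 0.021 = 0.0284 → 2.8%

2.8%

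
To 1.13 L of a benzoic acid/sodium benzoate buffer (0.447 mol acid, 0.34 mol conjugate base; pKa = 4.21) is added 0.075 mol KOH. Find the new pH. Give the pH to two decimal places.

OH- converts C6H5COOH to C6H5COO-: C6H5COOH → 0.372 mol, C6H5COO- → 0.415 mol.
pH = pKa + log(n_C6H5COO-/n_C6H5COOH) = 4.21 + log(0.415/0.372) = 4.21 + (+0.048)

pH = 4.26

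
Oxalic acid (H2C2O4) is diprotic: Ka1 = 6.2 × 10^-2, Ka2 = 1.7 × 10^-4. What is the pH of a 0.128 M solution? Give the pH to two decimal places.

Since Ka1 ≫ Ka2, the first ionization dominates [H+].
Ka1 = x²/(0.128 − x) = 6.2 × 10^-2
Solving the quadratic: x = (−Ka1 + √(Ka1² + 4·Ka1·C₀))/2 = 6.33 × 10^-2 M
pH = −log(6.33 × 10^-2) = 1.20

pH = 1.20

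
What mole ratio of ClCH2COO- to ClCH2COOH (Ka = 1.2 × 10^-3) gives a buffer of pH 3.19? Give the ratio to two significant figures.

pKa = -log(1.2 × 10^-3) = 2.921
pH = pKa + log(r) ⇒ log(r) = 3.19 − 2.921 = +0.269
r = [ClCH2COO-]/[ClCH2COOH] = 10^(+0.269) = 1.86

ratio = 1.9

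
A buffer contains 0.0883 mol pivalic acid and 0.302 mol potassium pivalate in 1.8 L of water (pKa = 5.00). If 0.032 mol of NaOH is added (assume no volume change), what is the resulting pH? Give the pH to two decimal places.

OH- converts (CH3)3CCOOH to (CH3)3CCOO-: (CH3)3CCOOH → 0.0563 mol, (CH3)3CCOO- → 0.334 mol.
Henderson–Hasselbalch with mole ratio 0.334/0.0563: pH = 5.00 + (+0.773)

pH = 5.77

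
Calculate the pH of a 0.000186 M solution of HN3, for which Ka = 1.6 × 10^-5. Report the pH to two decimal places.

HN3 ⇌ N3- + H+
Ka = x²/(0.000186 − x) = 1.6 × 10^-5
Here C₀/Ka ≈ 11.6, so the small-x approximation fails. Use the quadratic:
x = (−Ka + √(Ka² + 4·Ka·C₀))/2 = 4.71 × 10^-5 M
pH = −log(4.71 × 10^-5) = 4.33

pH = 4.33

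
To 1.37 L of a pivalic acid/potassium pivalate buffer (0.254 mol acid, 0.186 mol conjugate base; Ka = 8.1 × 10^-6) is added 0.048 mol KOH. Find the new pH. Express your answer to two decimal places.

pH = 5.15

After neutralization: n((CH3)3CCOOH) = 0.206 mol, n((CH3)3CCOO-) = 0.234 mol.
pKa = −log(8.1 × 10^-6) = 5.092
pH = pKa + log(n_(CH3)3CCOO-/n_(CH3)3CCOOH) = 5.092 + log(0.234/0.206) = 5.092 + (+0.055)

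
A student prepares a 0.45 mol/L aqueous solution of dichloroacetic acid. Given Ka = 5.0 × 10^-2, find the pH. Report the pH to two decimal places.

Cl2CHCOOH ⇌ Cl2CHCOO- + H+
Let x = [H+] at equilibrium. Ka = x²/(0.45 − x).
Here C₀/Ka ≈ 9, so the small-x approximation fails. Use the quadratic:
x = [−0.05 + √(0.05² + 0.09)]/2 = 1.27 × 10^-1 M
pH = −log[H+] = −log(1.27 × 10^-1) = 0.90

pH = 0.90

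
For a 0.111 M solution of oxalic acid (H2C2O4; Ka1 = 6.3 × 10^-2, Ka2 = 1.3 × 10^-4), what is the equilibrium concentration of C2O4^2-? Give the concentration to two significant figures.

1.3 × 10^-4 M

First ionization gives [H+] ≈ [HC2O4-] = 5.79 × 10^-2 M.
Second step: Ka2 = [H+][C2O4^2-]/[HC2O4-] ≈ [C2O4^2-] (since [H+] ≈ [HC2O4-]).
So [C2O4^2-] ≈ Ka2.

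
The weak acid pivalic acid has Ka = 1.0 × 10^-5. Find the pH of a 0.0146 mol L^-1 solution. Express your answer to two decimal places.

pH = 3.42

(CH3)3CCOOH ⇌ (CH3)3CCOO- + H+
From the ICE table, Ka = [H+]²/(0.0146 − [H+]) = 1.0 × 10^-5.
Assume [H+] ≪ 0.0146: [H+] ≈ √(1.0 × 10^-5 × 0.0146) = 3.82 × 10^-4 M
pH = −log[H+] = −log(3.82 × 10^-4) = 3.42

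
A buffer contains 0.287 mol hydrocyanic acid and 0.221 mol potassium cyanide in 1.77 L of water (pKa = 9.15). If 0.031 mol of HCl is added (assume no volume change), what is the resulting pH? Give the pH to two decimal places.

pH = 8.93

Added H+ converts CN- to HCN: HCN → 0.318 mol, CN- → 0.19 mol.
pH = pKa + log([A⁻]/[HA]) = 9.15 + log(0.19/0.318) = 9.15 -0.224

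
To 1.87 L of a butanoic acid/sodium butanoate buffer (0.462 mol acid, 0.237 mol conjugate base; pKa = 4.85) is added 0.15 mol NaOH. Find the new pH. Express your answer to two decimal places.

After neutralization: n(CH3(CH2)2COOH) = 0.312 mol, n(CH3(CH2)2COO-) = 0.387 mol.
Henderson–Hasselbalch with mole ratio 0.387/0.312: pH = 4.85 + (+0.094)

pH = 4.94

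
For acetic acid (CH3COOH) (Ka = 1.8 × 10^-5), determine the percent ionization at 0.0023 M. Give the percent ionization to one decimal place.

CH3COOH ⇌ CH3COO- + H+; let x = [H+] at equilibrium.
Solve x² + 1.8e-05x − 4.14e-08 = 0 → x = 1.95 × 10^-4 M
% ionization = x/C₀ × 100% = 1.95 × 10^-4/0.0023 × 100% = 8.5%

8.5%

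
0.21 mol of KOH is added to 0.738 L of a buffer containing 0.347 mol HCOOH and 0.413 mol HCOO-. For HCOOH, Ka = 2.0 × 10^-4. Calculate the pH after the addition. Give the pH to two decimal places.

OH- converts HCOOH to HCOO-: HCOOH → 0.137 mol, HCOO- → 0.623 mol.
pKa = −log(2.0 × 10^-4) = 3.699
pH = pKa + log([A⁻]/[HA]) = 3.699 + log(0.623/0.137) = 3.699 +0.658

pH = 4.36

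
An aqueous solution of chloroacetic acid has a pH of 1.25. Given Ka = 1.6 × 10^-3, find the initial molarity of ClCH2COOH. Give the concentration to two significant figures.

[H+] = 10^(-1.25) = 5.62 × 10^-2 M = x
Ka = x²/(C₀ − x) ⇒ C₀ = x + x²/Ka
C₀ = 5.62 × 10^-2 + (5.62 × 10^-2)²/(1.6 × 10^-3) = 2.03 M

C₀ = 2.0 M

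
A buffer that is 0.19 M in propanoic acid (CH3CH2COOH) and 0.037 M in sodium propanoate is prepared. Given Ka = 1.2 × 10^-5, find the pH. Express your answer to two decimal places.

pH = 4.21

pKa = −log(1.2 × 10^-5) = 4.921
Using pH = pKa + log([base]/[acid]) with [base]/[acid] = 0.037/0.19:
pH = 4.921 + (-0.711) = 4.21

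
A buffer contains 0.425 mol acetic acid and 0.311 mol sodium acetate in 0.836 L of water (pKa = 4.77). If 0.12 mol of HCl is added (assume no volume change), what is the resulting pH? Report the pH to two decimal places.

Added H+ converts CH3COO- to CH3COOH: CH3COOH → 0.545 mol, CH3COO- → 0.191 mol.
Henderson–Hasselbalch with mole ratio 0.191/0.545: pH = 4.77 + (-0.455)

pH = 4.31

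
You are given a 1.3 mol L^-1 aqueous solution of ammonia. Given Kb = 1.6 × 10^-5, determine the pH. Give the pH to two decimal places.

NH3 + H2O ⇌ NH4+ + OH-
From the ICE table, Kb = [OH-]²/(1.3 − [OH-]) = 1.6 × 10^-5.
Since Kb ≪ C₀, [OH-] ≈ √(Kb·C₀) = 4.56 × 10^-3 M.
([OH-]/C₀ = 0.35% < 5%, so the approximation holds.)
pOH = −log(4.56 × 10^-3) = 2.34; pH = 14.00 − 2.34 = 11.66

pH = 11.66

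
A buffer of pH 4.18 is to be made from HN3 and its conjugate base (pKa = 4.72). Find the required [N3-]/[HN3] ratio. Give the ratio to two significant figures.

pH = pKa + log(r) ⇒ log(r) = 4.18 − 4.72 = -0.54
r = [N3-]/[HN3] = 10^(-0.54) = 0.288

ratio = 0.29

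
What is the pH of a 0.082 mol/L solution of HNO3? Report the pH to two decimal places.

pH = 1.09

HNO3 is a strong acid and dissociates completely, so [H+] = 0.082 M.
pH = -log(0.082) = 1.09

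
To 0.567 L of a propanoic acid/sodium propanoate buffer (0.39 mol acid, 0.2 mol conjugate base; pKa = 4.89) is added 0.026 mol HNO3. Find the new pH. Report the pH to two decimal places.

pH = 4.51

After neutralization: n(CH3CH2COOH) = 0.416 mol, n(CH3CH2COO-) = 0.174 mol.
pH = pKa + log(n_CH3CH2COO-/n_CH3CH2COOH) = 4.89 + log(0.174/0.416) = 4.89 + (-0.379)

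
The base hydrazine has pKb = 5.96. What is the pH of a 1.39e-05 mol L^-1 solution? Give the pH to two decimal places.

N2H4 + H2O ⇌ N2H5+ + OH-
Kb = 10^(−5.96) = 1.10 × 10^-6
Kb = [OH-]²/(1.39e-05 − [OH-]) = 1.10 × 10^-6
Here C₀/Kb ≈ 12.6, so the small-[OH-] approximation fails. Use the quadratic:
[OH-] = [−1.1e-06 + √(1.1e-06² + 6.12e-11)]/2 = 3.40 × 10^-6 M
pOH = 5.47, so pH = 14.00 − pOH = 8.53

pH = 8.53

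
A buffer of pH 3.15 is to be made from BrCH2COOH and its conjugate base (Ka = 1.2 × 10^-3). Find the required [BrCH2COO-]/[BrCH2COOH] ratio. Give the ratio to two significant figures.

ratio = 1.7

pKa = -log(1.2 × 10^-3) = 2.921
pH = pKa + log(r) ⇒ log(r) = 3.15 − 2.921 = +0.229
r = [BrCH2COO-]/[BrCH2COOH] = 10^(+0.229) = 1.69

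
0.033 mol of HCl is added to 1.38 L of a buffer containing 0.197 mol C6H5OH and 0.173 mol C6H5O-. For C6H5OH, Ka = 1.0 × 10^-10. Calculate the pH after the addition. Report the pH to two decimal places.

After neutralization: n(C6H5OH) = 0.23 mol, n(C6H5O-) = 0.14 mol.
pKa = −log(1.0 × 10^-10) = 10.000
pH = pKa + log([A⁻]/[HA]) = 10.000 + log(0.14/0.23) = 10.000 -0.216

pH = 9.78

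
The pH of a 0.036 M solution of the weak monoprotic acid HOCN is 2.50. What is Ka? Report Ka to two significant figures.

[H+] = 10^(-2.50) = 3.16 × 10^-3 M
At equilibrium [HA] = 0.036 − 3.16 × 10^-3 = 3.28 × 10^-2 M
Ka = [H+][A-]/[HA] = (3.16 × 10^-3)² / 3.28 × 10^-2 = 3.0 × 10^-4

Ka = 3.0 × 10^-4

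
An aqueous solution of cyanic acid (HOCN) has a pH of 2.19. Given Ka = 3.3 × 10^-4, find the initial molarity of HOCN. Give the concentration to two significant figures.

C₀ = 1.3 × 10^-1 M

[H+] = 10^(-2.19) = 6.46 × 10^-3 M = x
Ka = x²/(C₀ − x) ⇒ C₀ = x + x²/Ka
C₀ = 6.46 × 10^-3 + (6.46 × 10^-3)²/(3.3 × 10^-4) = 1.33 × 10^-1 M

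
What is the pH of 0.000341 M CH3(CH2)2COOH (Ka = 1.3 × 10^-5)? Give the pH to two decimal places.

CH3(CH2)2COOH ⇌ CH3(CH2)2COO- + H+
Let x = [H+] at equilibrium. Ka = x²/(0.000341 − x).
Here C₀/Ka ≈ 26.2, so the small-x approximation fails. Use the quadratic:
x = (−Ka + √(Ka² + 4·Ka·C₀))/2 = 6.04 × 10^-5 M
pH = −log(6.04 × 10^-5) = 4.22

pH = 4.22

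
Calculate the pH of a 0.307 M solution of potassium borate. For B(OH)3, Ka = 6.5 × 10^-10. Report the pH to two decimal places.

pH = 11.34

B(OH)4- is the conjugate base of the weak acid B(OH)3.
Kb = Kw/Ka = 1.0×10^-14 / 6.5 × 10^-10 = 1.54 × 10^-5
From the ICE table, Kb = [OH-]²/(0.307 − [OH-]) = 1.54 × 10^-5.
Neglecting [OH-] in the denominator: [OH-] = √(1.54 × 10^-5 × 0.307) = 2.17 × 10^-3 M
Check: 0.71% ionized — well under 5%, approximation valid.
pOH = −log(2.17 × 10^-3) = 2.66; pH = 14.00 − 2.66 = 11.34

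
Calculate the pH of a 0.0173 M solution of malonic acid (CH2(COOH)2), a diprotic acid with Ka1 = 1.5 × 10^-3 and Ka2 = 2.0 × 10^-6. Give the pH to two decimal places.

Since Ka1 ≫ Ka2, the first ionization dominates [H+].
Ka1 = x²/(0.0173 − x) = 1.5 × 10^-3
Solving the quadratic: x = (−Ka1 + √(Ka1² + 4·Ka1·C₀))/2 = 4.40 × 10^-3 M
pH = −log(4.40 × 10^-3) = 2.36

pH = 2.36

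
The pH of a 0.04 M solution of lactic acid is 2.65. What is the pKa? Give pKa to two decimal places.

[H+] = 10^(-2.65) = 2.24 × 10^-3 M
At equilibrium [HA] = 0.04 − 2.24 × 10^-3 = 3.78 × 10^-2 M
Ka = [H+][A-]/[HA] = (2.24 × 10^-3)² / 3.78 × 10^-2 = 1.33 × 10^-4
pKa = -log(1.33 × 10^-4) = 3.88

pKa = 3.88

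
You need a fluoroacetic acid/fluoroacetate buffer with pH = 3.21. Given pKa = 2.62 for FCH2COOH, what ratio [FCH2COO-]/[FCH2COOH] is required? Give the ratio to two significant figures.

ratio = 3.9

pH = pKa + log(r) ⇒ log(r) = 3.21 − 2.62 = +0.59
r = [FCH2COO-]/[FCH2COOH] = 10^(+0.59) = 3.89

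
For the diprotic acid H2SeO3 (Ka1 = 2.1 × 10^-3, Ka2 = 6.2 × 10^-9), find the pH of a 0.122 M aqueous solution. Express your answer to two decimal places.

pH = 1.82

Since Ka1 ≫ Ka2, the first ionization dominates [H+].
Ka1 = x²/(0.122 − x) = 2.1 × 10^-3
Solving the quadratic: x = (−Ka1 + √(Ka1² + 4·Ka1·C₀))/2 = 1.50 × 10^-2 M
pH = −log(1.50 × 10^-2) = 1.82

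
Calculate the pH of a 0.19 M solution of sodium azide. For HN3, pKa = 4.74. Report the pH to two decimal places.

N3- is the conjugate base of the weak acid HN3.
Ka = 10^(−4.74) = 1.82 × 10^-5
Kb = Kw/Ka = 1.0×10^-14 / 1.82 × 10^-5 = 5.49 × 10^-10
Kb = x²/(0.19 − x) = 5.49 × 10^-10
Assume x ≪ 0.19: x ≈ √(5.49 × 10^-10 × 0.19) = 1.02 × 10^-5 M
Check: 0.0054% ionized — well under 5%, approximation valid.
pOH = 4.99, so pH = 14.00 − pOH = 9.01

pH = 9.01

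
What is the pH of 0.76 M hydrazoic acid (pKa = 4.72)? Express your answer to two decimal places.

pH = 2.42

HN3 ⇌ N3- + H+
Ka = 10^(−4.72) = 1.91 × 10^-5
From the ICE table, Ka = x²/(0.76 − x) = 1.91 × 10^-5.
Neglecting x in the denominator: x = √(1.91 × 10^-5 × 0.76) = 3.81 × 10^-3 M
Check: 0.5% ionized — well under 5%, approximation valid.
pH = −log[H+] = −log(3.81 × 10^-3) = 2.42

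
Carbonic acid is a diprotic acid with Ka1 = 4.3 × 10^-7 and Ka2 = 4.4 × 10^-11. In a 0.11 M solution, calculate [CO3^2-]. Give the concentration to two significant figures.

4.4 × 10^-11 M

First ionization gives [H+] ≈ [HCO3-] = 2.17 × 10^-4 M.
Second step: Ka2 = [H+][CO3^2-]/[HCO3-] ≈ [CO3^2-] (since [H+] ≈ [HCO3-]).
So [CO3^2-] ≈ Ka2.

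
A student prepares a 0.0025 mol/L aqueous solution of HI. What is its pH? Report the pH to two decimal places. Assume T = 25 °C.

HI is a strong acid and dissociates completely, so [H+] = 0.0025 M.
pH = -log(0.0025) = 2.60

pH = 2.60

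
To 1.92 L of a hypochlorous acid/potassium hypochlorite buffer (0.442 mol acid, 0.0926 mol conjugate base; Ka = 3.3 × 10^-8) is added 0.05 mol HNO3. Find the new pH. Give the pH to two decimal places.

After neutralization: n(HOCl) = 0.492 mol, n(OCl-) = 0.0426 mol.
pKa = −log(3.3 × 10^-8) = 7.481
pH = pKa + log(n_OCl-/n_HOCl) = 7.481 + log(0.0426/0.492) = 7.481 + (-1.063)

pH = 6.42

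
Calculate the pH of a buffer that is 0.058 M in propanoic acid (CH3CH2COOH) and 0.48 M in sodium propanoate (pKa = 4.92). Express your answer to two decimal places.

Using pH = pKa + log([base]/[acid]) with [base]/[acid] = 0.48/0.058:
pH = 4.92 + (+0.918) = 5.84

pH = 5.84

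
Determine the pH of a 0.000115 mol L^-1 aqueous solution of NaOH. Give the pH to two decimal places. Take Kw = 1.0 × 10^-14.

pH = 10.06

NaOH is a strong base; [OH-] = 0.000115 M.
pOH = -log(0.000115) = 3.94
pH = 14.00 - 3.94 = 10.06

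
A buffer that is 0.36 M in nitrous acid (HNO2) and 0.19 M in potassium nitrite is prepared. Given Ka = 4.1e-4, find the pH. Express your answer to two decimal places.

pKa = −log(4.1 × 10^-4) = 3.387
Using pH = pKa + log([base]/[acid]) with [base]/[acid] = 0.19/0.36:
pH = 3.387 + (-0.278) = 3.11

pH = 3.11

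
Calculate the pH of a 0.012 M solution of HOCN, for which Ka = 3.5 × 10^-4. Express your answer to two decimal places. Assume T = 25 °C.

pH = 2.73

HOCN ⇌ OCN- + H+
Let x = [H+] at equilibrium. Ka = x²/(0.012 − x).
The 5% rule fails; solving x² + Ka·x − Ka·C₀ = 0 exactly:
x = (−Ka + √(Ka² + 4·Ka·C₀))/2 = 1.88 × 10^-3 M
pH = −log[H+] = −log(1.88 × 10^-3) = 2.73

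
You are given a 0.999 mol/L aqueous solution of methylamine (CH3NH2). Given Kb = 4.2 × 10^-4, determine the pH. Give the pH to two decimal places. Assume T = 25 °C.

CH3NH2 + H2O ⇌ CH3NH3+ + OH-
From the ICE table, Kb = x²/(0.999 − x) = 4.2 × 10^-4.
Since Kb ≪ C₀, x ≈ √(Kb·C₀) = 2.05 × 10^-2 M.
pOH = −log(2.05 × 10^-2) = 1.69; pH = 14.00 − 1.69 = 12.31

pH = 12.31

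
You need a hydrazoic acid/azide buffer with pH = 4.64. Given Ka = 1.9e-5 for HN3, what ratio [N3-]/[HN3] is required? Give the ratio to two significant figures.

ratio = 0.83

pKa = -log(1.9 × 10^-5) = 4.721
pH = pKa + log(r) ⇒ log(r) = 4.64 − 4.721 = -0.081
r = [N3-]/[HN3] = 10^(-0.081) = 0.83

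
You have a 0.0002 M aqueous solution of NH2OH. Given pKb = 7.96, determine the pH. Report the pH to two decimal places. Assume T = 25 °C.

NH2OH + H2O ⇌ NH3OH+ + OH-
Kb = 10^(−7.96) = 1.10 × 10^-8
Let x = [OH-] at equilibrium. Kb = x²/(0.0002 − x).
Assume x ≪ 0.0002: x ≈ √(1.10 × 10^-8 × 0.0002) = 1.48 × 10^-6 M
(x/C₀ = 0.74% < 5%, so the approximation holds.)
pOH = −log(1.48 × 10^-6) = 5.83; pH = 14.00 − 5.83 = 8.17

pH = 8.17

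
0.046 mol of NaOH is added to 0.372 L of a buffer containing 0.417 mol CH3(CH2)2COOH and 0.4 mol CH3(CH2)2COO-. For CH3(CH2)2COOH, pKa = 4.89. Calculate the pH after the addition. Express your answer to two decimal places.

pH = 4.97

OH- converts CH3(CH2)2COOH to CH3(CH2)2COO-: CH3(CH2)2COOH → 0.371 mol, CH3(CH2)2COO- → 0.446 mol.
Henderson–Hasselbalch with mole ratio 0.446/0.371: pH = 4.89 + (+0.080)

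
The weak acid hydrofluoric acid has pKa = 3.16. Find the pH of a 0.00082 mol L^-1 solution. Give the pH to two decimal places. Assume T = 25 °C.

pH = 3.32

HF ⇌ F- + H+
Ka = 10^(−3.16) = 6.92 × 10^-4
Let x = [H+] at equilibrium. Ka = x²/(0.00082 − x).
The 5% rule fails; solving x² + Ka·x − Ka·C₀ = 0 exactly:
x = [−0.000692 + √(0.000692² + 2.27e-06)]/2 = 4.83 × 10^-4 M
pH = −log[H+] = −log(4.83 × 10^-4) = 3.32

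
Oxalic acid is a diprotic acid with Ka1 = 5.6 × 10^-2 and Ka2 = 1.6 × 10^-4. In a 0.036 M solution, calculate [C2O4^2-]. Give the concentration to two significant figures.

1.6 × 10^-4 M

First ionization gives [H+] ≈ [HC2O4-] = 2.49 × 10^-2 M.
Second step: Ka2 = [H+][C2O4^2-]/[HC2O4-] ≈ [C2O4^2-] (since [H+] ≈ [HC2O4-]).
So [C2O4^2-] ≈ Ka2.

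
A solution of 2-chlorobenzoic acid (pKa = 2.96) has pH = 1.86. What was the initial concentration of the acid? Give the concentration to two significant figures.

C₀ = 1.9 × 10^-1 M

[H+] = 10^(-1.86) = 1.38 × 10^-2 M = x
Ka = 10^(−2.96) = 1.10 × 10^-3
Ka = x²/(C₀ − x) ⇒ C₀ = x + x²/Ka
C₀ = 1.38 × 10^-2 + (1.38 × 10^-2)²/(1.10 × 10^-3) = 1.87 × 10^-1 M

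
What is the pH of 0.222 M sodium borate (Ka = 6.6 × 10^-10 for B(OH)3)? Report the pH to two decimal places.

B(OH)4- is the conjugate base of the weak acid B(OH)3.
Kb = Kw/Ka = 1.0×10^-14 / 6.6 × 10^-10 = 1.52 × 10^-5
Kb = [OH-]²/(0.222 − [OH-]) = 1.52 × 10^-5
Neglecting [OH-] in the denominator: [OH-] = √(1.52 × 10^-5 × 0.222) = 1.84 × 10^-3 M
([OH-]/C₀ = 0.83% < 5%, so the approximation holds.)
pOH = −log(1.84 × 10^-3) = 2.74; pH = 14.00 − 2.74 = 11.26

pH = 11.26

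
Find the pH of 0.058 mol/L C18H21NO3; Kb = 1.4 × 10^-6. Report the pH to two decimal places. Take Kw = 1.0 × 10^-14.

C18H21NO3 + H2O ⇌ C18H22NO3+ + OH-
Let x = [OH-] at equilibrium. Kb = x²/(0.058 − x).
Since Kb ≪ C₀, x ≈ √(Kb·C₀) = 2.85 × 10^-4 M.
pOH = −log(2.85 × 10^-4) = 3.55; pH = 14.00 − 3.55 = 10.45

pH = 10.45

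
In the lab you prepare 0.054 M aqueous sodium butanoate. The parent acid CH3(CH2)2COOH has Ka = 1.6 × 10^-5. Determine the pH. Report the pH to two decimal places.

pH = 8.76

CH3(CH2)2COO- is the conjugate base of the weak acid CH3(CH2)2COOH.
Kb = Kw/Ka = 1.0×10^-14 / 1.6 × 10^-5 = 6.25 × 10^-10
Let x = [OH-] at equilibrium. Kb = x²/(0.054 − x).
Since Kb ≪ C₀, x ≈ √(Kb·C₀) = 5.81 × 10^-6 M.
(x/C₀ = 0.011% < 5%, so the approximation holds.)
pOH = 5.24, so pH = 14.00 − pOH = 8.76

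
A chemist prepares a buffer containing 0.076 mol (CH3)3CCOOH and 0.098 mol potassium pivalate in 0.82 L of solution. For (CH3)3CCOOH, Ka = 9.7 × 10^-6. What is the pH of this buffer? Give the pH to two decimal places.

pKa = −log(9.7 × 10^-6) = 5.013
Henderson–Hasselbalch: pH = pKa + log([(CH3)3CCOO-]/[(CH3)3CCOOH]) = 5.013 + log(0.098/0.076)
pH = 5.013 + (+0.110) = 5.12

pH = 5.12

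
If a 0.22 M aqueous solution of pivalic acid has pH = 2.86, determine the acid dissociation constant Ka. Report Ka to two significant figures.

[H+] = 10^(-2.86) = 1.38 × 10^-3 M
At equilibrium [HA] = 0.22 − 1.38 × 10^-3 = 2.19 × 10^-1 M
Ka = [H+][A-]/[HA] = (1.38 × 10^-3)² / 2.19 × 10^-1 = 8.7 × 10^-6

Ka = 8.7 × 10^-6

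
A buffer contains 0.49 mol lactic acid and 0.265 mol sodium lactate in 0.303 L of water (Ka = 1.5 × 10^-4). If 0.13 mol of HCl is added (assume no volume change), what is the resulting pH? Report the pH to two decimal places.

pH = 3.16

After neutralization: n(CH3CH(OH)COOH) = 0.62 mol, n(CH3CH(OH)COO-) = 0.135 mol.
pKa = −log(1.5 × 10^-4) = 3.824
pH = pKa + log([A⁻]/[HA]) = 3.824 + log(0.135/0.62) = 3.824 -0.662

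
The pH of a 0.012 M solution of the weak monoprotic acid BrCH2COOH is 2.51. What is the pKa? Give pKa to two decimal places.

pKa = 2.97

[H+] = 10^(-2.51) = 3.09 × 10^-3 M
At equilibrium [HA] = 0.012 − 3.09 × 10^-3 = 8.91 × 10^-3 M
Ka = [H+][A-]/[HA] = (3.09 × 10^-3)² / 8.91 × 10^-3 = 1.07 × 10^-3
pKa = -log(1.07 × 10^-3) = 2.97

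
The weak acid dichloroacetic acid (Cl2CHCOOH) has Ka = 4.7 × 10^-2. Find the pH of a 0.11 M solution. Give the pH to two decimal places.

pH = 1.28

Cl2CHCOOH ⇌ Cl2CHCOO- + H+
Ka = x²/(0.11 − x) = 4.7 × 10^-2
x is not negligible relative to C₀; solve x² + 0.047·x − 0.00517 = 0.
x = (−Ka + √(Ka² + 4·Ka·C₀))/2 = 5.21 × 10^-2 M
pH = −log[H+] = −log(5.21 × 10^-2) = 1.28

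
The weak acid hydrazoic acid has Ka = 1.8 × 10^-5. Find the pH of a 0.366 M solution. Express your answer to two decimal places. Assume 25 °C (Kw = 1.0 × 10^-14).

HN3 ⇌ N3- + H+
Let x = [H+] at equilibrium. Ka = x²/(0.366 − x).
Since Ka ≪ C₀, x ≈ √(Ka·C₀) = 2.57 × 10^-3 M.
(x/C₀ = 0.7% < 5%, so the approximation holds.)
pH = −log[H+] = −log(2.57 × 10^-3) = 2.59

pH = 2.59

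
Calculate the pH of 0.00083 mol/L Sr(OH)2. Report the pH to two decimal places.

Sr(OH)2 is a strong base (each formula unit releases 2 OH-); [OH-] = 0.00166 M.
pOH = -log(0.00166) = 2.78
pH = 14.00 - 2.78 = 11.22

pH = 11.22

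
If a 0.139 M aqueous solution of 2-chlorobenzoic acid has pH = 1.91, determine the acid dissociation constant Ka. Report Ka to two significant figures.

[H+] = 10^(-1.91) = 1.23 × 10^-2 M
At equilibrium [HA] = 0.139 − 1.23 × 10^-2 = 1.27 × 10^-1 M
Ka = [H+][A-]/[HA] = (1.23 × 10^-2)² / 1.27 × 10^-1 = 1.2 × 10^-3

Ka = 1.2 × 10^-3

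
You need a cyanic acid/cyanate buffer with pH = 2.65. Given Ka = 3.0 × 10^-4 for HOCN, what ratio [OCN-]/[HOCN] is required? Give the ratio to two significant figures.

pKa = -log(3.0 × 10^-4) = 3.523
pH = pKa + log(r) ⇒ log(r) = 2.65 − 3.523 = -0.873
r = [OCN-]/[HOCN] = 10^(-0.873) = 0.134

ratio = 0.13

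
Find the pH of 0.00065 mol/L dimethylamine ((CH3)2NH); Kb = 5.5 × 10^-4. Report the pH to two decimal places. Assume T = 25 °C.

pH = 10.58

(CH3)2NH + H2O ⇌ (CH3)2NH2+ + OH-
From the ICE table, Kb = [OH-]²/(0.00065 − [OH-]) = 5.5 × 10^-4.
Here C₀/Kb ≈ 1.18, so the small-[OH-] approximation fails. Use the quadratic:
[OH-] = (−Kb + √(Kb² + 4·Kb·C₀))/2 = 3.83 × 10^-4 M
pOH = −log(3.83 × 10^-4) = 3.42; pH = 14.00 − 3.42 = 10.58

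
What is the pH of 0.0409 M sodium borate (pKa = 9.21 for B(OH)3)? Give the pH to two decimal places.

pH = 10.91

B(OH)4- is the conjugate base of the weak acid B(OH)3.
Ka = 10^(−9.21) = 6.17 × 10^-10
Kb = Kw/Ka = 1.0×10^-14 / 6.17 × 10^-10 = 1.62 × 10^-5
From the ICE table, Kb = [OH-]²/(0.0409 − [OH-]) = 1.62 × 10^-5.
Neglecting [OH-] in the denominator: [OH-] = √(1.62 × 10^-5 × 0.0409) = 8.14 × 10^-4 M
([OH-]/C₀ = 2% < 5%, so the approximation holds.)
pOH = −log(8.14 × 10^-4) = 3.09; pH = 14.00 − 3.09 = 10.91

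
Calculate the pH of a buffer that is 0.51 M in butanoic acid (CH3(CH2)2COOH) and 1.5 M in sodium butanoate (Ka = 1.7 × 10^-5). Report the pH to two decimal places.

pH = 5.24

pKa = −log(1.7 × 10^-5) = 4.770
Henderson–Hasselbalch: pH = pKa + log([CH3(CH2)2COO-]/[CH3(CH2)2COOH]) = 4.770 + log(1.5/0.51)
pH = 4.770 + (+0.469) = 5.24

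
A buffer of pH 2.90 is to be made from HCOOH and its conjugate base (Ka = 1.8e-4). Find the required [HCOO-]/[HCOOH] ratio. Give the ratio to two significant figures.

pKa = -log(1.8 × 10^-4) = 3.745
pH = pKa + log(r) ⇒ log(r) = 2.90 − 3.745 = -0.845
r = [HCOO-]/[HCOOH] = 10^(-0.845) = 0.143

ratio = 0.14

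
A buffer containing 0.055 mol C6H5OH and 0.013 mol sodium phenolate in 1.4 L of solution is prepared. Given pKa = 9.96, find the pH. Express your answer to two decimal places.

pH = pKa + log([A⁻]/[HA]) = 9.96 + log(0.013/0.055)
pH = 9.96 + (-0.626) = 9.33

pH = 9.33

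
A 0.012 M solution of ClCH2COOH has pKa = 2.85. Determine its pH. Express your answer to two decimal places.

pH = 2.46

ClCH2COOH ⇌ ClCH2COO- + H+
Ka = 10^(−2.85) = 1.41 × 10^-3
Ka = [H+]²/(0.012 − [H+]) = 1.41 × 10^-3
[H+] is not negligible relative to C₀; solve [H+]² + 0.00141·[H+] − 1.69e-05 = 0.
[H+] = (−Ka + √(Ka² + 4·Ka·C₀))/2 = 3.47 × 10^-3 M
pH = −log[H+] = −log(3.47 × 10^-3) = 2.46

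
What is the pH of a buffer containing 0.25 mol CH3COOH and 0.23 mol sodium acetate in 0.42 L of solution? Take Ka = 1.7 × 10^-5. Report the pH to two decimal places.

pKa = −log(1.7 × 10^-5) = 4.770
pH = pKa + log([A⁻]/[HA]) = 4.770 + log(0.23/0.25)
pH = 4.770 + (-0.036) = 4.73

pH = 4.73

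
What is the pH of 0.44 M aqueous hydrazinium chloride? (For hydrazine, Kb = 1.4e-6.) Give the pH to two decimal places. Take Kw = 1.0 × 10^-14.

pH = 4.25

N2H5+ is the conjugate acid of the weak base N2H4.
Ka = Kw/Kb = 1.0×10^-14 / 1.4 × 10^-6 = 7.14 × 10^-9
From the ICE table, Ka = x²/(0.44 − x) = 7.14 × 10^-9.
Neglecting x in the denominator: x = √(7.14 × 10^-9 × 0.44) = 5.60 × 10^-5 M
Check: 0.013% ionized — well under 5%, approximation valid.
pH = −log[H+] = −log(5.60 × 10^-5) = 4.25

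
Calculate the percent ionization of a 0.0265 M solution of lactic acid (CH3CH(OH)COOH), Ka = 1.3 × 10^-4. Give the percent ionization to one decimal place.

CH3CH(OH)COOH ⇌ CH3CH(OH)COO- + H+; let x = [H+] at equilibrium.
Ka = x²/(C₀ − x); solving the quadratic gives x = 1.79 × 10^-3 M.
% ionization = x/C₀ × 100% = 1.79 × 10^-3/0.0265 × 100% = 6.8%

6.8%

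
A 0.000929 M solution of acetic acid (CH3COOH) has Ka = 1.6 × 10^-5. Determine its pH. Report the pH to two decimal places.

CH3COOH ⇌ CH3COO- + H+
From the ICE table, Ka = [H+]²/(0.000929 − [H+]) = 1.6 × 10^-5.
[H+] is not negligible relative to C₀; solve [H+]² + 1.6e-05·[H+] − 1.49e-08 = 0.
[H+] = (−Ka + √(Ka² + 4·Ka·C₀))/2 = 1.14 × 10^-4 M
pH = −log(1.14 × 10^-4) = 3.94

pH = 3.94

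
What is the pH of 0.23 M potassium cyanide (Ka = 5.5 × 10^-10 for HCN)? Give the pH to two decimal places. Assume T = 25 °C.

pH = 11.31

CN- is the conjugate base of the weak acid HCN.
Kb = Kw/Ka = 1.0×10^-14 / 5.5 × 10^-10 = 1.82 × 10^-5
Kb = x²/(0.23 − x) = 1.82 × 10^-5
Neglecting x in the denominator: x = √(1.82 × 10^-5 × 0.23) = 2.05 × 10^-3 M
(x/C₀ = 0.89% < 5%, so the approximation holds.)
pOH = 2.69, so pH = 14.00 − pOH = 11.31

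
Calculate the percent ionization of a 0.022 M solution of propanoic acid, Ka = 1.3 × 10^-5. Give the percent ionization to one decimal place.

2.4%

CH3CH2COOH ⇌ CH3CH2COO- + H+; let x = [H+] at equilibrium.
x ≈ √(Ka·C₀) = √(1.3 × 10^-5 × 0.022) = 5.35 × 10^-4 M
% ionization = x/C₀ × 100% = 5.35 × 10^-4/0.022 × 100% = 2.4%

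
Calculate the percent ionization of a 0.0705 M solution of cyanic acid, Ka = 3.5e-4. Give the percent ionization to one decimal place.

6.8%

HOCN ⇌ OCN- + H+; let x = [H+] at equilibrium.
Ka = x²/(C₀ − x); solving the quadratic gives x = 4.80 × 10^-3 M.
% ionization = x/C₀ × 100% = 4.80 × 10^-3/0.0705 × 100% = 6.8%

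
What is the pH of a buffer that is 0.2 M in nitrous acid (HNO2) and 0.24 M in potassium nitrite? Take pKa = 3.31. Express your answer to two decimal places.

Henderson–Hasselbalch: pH = pKa + log([NO2-]/[HNO2]) = 3.31 + log(0.24/0.2)
pH = 3.31 + (+0.079) = 3.39

pH = 3.39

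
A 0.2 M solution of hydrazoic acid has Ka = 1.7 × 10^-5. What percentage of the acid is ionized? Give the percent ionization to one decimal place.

HN3 ⇌ N3- + H+; let x = [H+] at equilibrium.
x ≈ √(Ka·C₀) = √(1.7 × 10^-5 × 0.2) = 1.84 × 10^-3 M
Fraction ionized = 1.84 × 10^-3 / 0.2 = 0.0092 → 0.9%

0.9%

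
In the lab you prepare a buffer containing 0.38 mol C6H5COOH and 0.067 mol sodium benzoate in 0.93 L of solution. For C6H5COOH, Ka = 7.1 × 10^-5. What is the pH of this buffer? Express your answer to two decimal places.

pKa = −log(7.1 × 10^-5) = 4.149
Using pH = pKa + log([base]/[acid]) with [base]/[acid] = 0.067/0.38:
pH = 4.149 + (-0.754) = 3.40

pH = 3.40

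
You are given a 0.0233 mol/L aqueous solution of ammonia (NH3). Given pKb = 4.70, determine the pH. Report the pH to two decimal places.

pH = 10.83

NH3 + H2O ⇌ NH4+ + OH-
Kb = 10^(−4.70) = 2.00 × 10^-5
From the ICE table, Kb = [OH-]²/(0.0233 − [OH-]) = 2.00 × 10^-5.
Neglecting [OH-] in the denominator: [OH-] = √(2.00 × 10^-5 × 0.0233) = 6.83 × 10^-4 M
([OH-]/C₀ = 2.9% < 5%, so the approximation holds.)
pOH = −log(6.83 × 10^-4) = 3.17; pH = 14.00 − 3.17 = 10.83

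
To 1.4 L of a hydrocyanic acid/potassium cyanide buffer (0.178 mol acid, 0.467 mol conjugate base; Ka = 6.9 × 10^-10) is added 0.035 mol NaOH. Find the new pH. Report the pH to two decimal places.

After neutralization: n(HCN) = 0.143 mol, n(CN-) = 0.502 mol.
pKa = −log(6.9 × 10^-10) = 9.161
Henderson–Hasselbalch with mole ratio 0.502/0.143: pH = 9.161 + (+0.545)

pH = 9.71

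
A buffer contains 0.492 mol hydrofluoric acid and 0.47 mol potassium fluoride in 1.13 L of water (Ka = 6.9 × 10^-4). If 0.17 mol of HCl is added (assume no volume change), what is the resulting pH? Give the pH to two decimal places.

Added H+ converts F- to HF: HF → 0.662 mol, F- → 0.3 mol.
pKa = −log(6.9 × 10^-4) = 3.161
pH = pKa + log(n_F-/n_HF) = 3.161 + log(0.3/0.662) = 3.161 + (-0.344)

pH = 2.82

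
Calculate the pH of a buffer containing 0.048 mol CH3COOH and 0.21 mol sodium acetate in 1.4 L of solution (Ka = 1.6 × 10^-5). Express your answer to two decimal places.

pKa = −log(1.6 × 10^-5) = 4.796
Using pH = pKa + log([base]/[acid]) with [base]/[acid] = 0.21/0.048:
pH = 4.796 + (+0.641) = 5.44

pH = 5.44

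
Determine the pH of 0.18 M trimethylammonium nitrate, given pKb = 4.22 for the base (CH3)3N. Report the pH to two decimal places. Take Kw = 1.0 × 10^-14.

(CH3)3NH+ is the conjugate acid of the weak base (CH3)3N.
Kb = 10^(−4.22) = 6.03 × 10^-5
Ka = Kw/Kb = 1.0×10^-14 / 6.03 × 10^-5 = 1.66 × 10^-10
From the ICE table, Ka = [H+]²/(0.18 − [H+]) = 1.66 × 10^-10.
Neglecting [H+] in the denominator: [H+] = √(1.66 × 10^-10 × 0.18) = 5.47 × 10^-6 M
Check: 0.003% ionized — well under 5%, approximation valid.
pH = −log[H+] = −log(5.47 × 10^-6) = 5.26

pH = 5.26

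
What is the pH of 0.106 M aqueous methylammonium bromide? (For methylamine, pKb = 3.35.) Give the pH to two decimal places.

pH = 5.81

CH3NH3+ is the conjugate acid of the weak base CH3NH2.
Kb = 10^(−3.35) = 4.47 × 10^-4
Ka = Kw/Kb = 1.0×10^-14 / 4.47 × 10^-4 = 2.24 × 10^-11
Ka = x²/(0.106 − x) = 2.24 × 10^-11
Assume x ≪ 0.106: x ≈ √(2.24 × 10^-11 × 0.106) = 1.54 × 10^-6 M
Check: 0.0015% ionized — well under 5%, approximation valid.
pH = −log[H+] = −log(1.54 × 10^-6) = 5.81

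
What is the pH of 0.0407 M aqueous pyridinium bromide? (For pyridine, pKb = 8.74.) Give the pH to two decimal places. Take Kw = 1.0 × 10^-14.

pH = 3.33

C5H5NH+ is the conjugate acid of the weak base C5H5N.
Kb = 10^(−8.74) = 1.82 × 10^-9
Ka = Kw/Kb = 1.0×10^-14 / 1.82 × 10^-9 = 5.49 × 10^-6
Ka = x²/(0.0407 − x) = 5.49 × 10^-6
Neglecting x in the denominator: x = √(5.49 × 10^-6 × 0.0407) = 4.73 × 10^-4 M
Check: 1.2% ionized — well under 5%, approximation valid.
pH = −log(4.73 × 10^-4) = 3.33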